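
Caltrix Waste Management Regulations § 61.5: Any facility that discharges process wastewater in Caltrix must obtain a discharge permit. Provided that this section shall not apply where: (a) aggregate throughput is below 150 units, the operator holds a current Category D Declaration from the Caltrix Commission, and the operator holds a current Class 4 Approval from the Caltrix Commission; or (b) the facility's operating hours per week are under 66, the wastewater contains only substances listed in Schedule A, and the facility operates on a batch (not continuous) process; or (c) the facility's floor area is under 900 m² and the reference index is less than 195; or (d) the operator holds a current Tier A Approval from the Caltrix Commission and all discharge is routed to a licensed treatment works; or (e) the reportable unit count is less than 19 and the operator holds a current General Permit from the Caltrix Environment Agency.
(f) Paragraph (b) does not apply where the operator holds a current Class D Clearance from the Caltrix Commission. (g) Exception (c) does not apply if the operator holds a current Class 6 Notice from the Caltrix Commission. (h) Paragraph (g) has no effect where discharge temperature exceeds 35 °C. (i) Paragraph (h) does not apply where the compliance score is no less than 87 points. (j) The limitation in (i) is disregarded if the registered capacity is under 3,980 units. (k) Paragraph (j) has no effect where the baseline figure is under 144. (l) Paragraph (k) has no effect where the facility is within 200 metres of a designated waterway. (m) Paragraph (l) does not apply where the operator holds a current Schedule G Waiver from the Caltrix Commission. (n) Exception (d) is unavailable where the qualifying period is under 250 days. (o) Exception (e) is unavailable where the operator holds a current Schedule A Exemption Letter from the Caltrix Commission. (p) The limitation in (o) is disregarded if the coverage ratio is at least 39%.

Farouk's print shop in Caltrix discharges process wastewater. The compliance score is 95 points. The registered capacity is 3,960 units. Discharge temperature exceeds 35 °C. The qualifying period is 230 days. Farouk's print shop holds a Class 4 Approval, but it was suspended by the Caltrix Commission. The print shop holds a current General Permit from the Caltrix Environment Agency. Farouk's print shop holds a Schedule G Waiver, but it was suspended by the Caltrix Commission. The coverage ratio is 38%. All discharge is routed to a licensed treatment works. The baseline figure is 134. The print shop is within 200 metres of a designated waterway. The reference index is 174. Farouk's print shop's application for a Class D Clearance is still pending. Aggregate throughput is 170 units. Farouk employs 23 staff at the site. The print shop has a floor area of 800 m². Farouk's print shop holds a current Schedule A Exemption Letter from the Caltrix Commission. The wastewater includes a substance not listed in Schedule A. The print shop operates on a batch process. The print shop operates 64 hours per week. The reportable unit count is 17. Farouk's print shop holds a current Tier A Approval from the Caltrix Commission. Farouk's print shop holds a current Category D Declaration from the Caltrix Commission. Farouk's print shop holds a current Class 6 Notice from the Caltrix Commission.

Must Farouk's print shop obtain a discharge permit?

Exception (a) does not apply: aggregate throughput is 170 units, not below 150 units.
Exception (b) requires that the wastewater contains only substances listed in Schedule A; but the wastewater includes a non-Schedule-A substance, so (b) is unavailable.
Exception (c) is satisfied on its face — the facility's floor area is 800 m², under the 900 m² limit; the reference index is 174, less than the 195 limit. Considering the limiting provisions: (g) would limit (c) — a current Class 6 Notice is held — but (h) sets (g) aside: (h) applies — discharge temperature exceeds 35 °C. (i) is engaged (the compliance score is 95 points, meeting the 87 points threshold), but is itself disapplied by (j): (j) operates against (i): the registered capacity is 3,960 units, under the 3,980 units limit. (k) would limit (j) — the baseline figure is 134, under the 144 limit — but (l) sets (k) aside: (l) applies — the print shop is within 200 m of a designated waterway. (m) does not operate here (no current Schedule G Waiver is held), so (l) stands. So (c) applies.
Exception (d) is satisfied on its face — a current Tier A Approval is held; discharge is routed to a licensed treatment works. But applying paragraph (n): (n) is triggered — the qualifying period is 230 days, under the 250 days limit. (d) is therefore removed.
Exception (e)'s conditions are all satisfied: the reportable unit count is 17, less than the 19 limit; a current General Permit is held. But applying paragraphs (o)–(p): (o) operates against (e): a current Schedule A Exemption Letter is held. (p) is not triggered (the coverage ratio is 38%, short of 39%), so (o) stands. So (e) is unavailable.

No — exception (c) applies; Farouk's print shop is not required to obtain a discharge permit.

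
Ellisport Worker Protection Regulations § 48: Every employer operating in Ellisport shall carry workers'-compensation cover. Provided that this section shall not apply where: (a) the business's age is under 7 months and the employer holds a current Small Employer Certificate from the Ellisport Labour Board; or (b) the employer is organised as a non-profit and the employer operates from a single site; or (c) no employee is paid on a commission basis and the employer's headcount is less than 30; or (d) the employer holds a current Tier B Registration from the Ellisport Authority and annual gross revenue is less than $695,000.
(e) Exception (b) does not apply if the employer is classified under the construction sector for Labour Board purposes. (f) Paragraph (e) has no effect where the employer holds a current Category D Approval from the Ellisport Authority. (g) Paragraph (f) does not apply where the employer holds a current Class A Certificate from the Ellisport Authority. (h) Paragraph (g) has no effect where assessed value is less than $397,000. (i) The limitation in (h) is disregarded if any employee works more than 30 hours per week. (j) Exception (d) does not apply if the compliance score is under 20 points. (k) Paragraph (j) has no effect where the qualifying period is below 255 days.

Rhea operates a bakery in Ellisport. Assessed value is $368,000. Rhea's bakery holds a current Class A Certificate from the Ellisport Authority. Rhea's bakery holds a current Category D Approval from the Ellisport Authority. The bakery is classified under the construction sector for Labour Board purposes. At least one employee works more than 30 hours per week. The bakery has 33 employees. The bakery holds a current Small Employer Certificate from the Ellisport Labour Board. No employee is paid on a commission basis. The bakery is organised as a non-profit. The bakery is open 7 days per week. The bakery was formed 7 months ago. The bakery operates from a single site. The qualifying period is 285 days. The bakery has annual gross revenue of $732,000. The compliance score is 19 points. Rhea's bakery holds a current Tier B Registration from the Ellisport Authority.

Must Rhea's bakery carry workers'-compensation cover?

Yes — Rhea's bakery must carry workers'-compensation cover.

Exception (a) fails — the business's age is 7 months, not under 7 months.
Exception (b) is satisfied on its face — the employer is a non-profit; the employer operates from a single site. But applying paragraphs (e)–(i): (e) applies — the bakery is classified under the construction sector. (f) is engaged (a current Category D Approval is held), but is itself disapplied by (g): (g) is triggered — a current Class A Certificate is held. (h) would limit (g) — assessed value is $368,000, less than the $397,000 limit — but (i) sets (h) aside: (i) operates against (h): at least one employee exceeds 30 hours/week. Exception (b) does not apply.
Exception (c) does not apply: the employer's headcount is 33, not less than 30.
Exception (d) fails — annual gross revenue is $732,000, not less than $695,000.
No exception applies. The general rule governs.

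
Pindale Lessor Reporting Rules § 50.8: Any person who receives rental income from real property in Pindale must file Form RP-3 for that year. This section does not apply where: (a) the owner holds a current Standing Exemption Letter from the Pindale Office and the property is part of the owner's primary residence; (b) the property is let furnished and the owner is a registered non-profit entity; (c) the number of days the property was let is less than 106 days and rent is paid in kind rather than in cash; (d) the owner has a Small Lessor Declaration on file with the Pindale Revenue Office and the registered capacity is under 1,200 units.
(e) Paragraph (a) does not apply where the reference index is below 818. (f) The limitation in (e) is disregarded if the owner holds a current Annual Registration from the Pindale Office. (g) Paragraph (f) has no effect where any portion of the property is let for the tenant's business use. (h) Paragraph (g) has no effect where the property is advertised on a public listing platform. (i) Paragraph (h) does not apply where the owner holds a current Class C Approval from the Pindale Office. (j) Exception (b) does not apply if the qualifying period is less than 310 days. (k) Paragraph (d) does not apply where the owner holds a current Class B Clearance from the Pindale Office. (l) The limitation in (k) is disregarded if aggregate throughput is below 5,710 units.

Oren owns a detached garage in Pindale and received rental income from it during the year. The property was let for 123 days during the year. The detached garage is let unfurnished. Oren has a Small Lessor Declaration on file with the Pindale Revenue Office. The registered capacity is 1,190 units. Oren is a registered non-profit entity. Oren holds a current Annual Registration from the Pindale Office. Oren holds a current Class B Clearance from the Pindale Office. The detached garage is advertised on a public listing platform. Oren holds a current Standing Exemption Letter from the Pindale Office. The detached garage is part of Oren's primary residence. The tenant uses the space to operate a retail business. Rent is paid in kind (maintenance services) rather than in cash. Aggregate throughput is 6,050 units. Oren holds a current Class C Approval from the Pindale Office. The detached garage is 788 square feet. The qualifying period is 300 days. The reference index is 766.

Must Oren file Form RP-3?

Yes — Oren must file Form RP-3.

Exception (a)'s conditions are all satisfied: a current Standing Exemption Letter is held; the detached garage is part of the primary residence. But applying paragraphs (e)–(i): (e) operates — the reference index is 766, below the 818 limit. (f) operates (a current Annual Registration is held), but yields to (g): (g) operates against (f): the space is let for business use. (h) operates (the property is publicly advertised), but yields to (i): (i) operates against (h): a current Class C Approval is held. (a) is therefore removed.
Exception (b) does not apply: the property is let unfurnished.
Exception (c) fails — the number of days the property was let is 123 days, not less than 106 days.
Exception (d): a Small Lessor Declaration is on file; the registered capacity is 1,190 units, under the 1,200 units limit — every condition holds. However, paragraphs (k)–(l) must be considered: (k) is engaged — a current Class B Clearance is held. (l) is inapplicable (aggregate throughput is 6,050 units, not below 5,710 units), so (k) stands. So (d) is unavailable.
No exception applies. The general rule governs.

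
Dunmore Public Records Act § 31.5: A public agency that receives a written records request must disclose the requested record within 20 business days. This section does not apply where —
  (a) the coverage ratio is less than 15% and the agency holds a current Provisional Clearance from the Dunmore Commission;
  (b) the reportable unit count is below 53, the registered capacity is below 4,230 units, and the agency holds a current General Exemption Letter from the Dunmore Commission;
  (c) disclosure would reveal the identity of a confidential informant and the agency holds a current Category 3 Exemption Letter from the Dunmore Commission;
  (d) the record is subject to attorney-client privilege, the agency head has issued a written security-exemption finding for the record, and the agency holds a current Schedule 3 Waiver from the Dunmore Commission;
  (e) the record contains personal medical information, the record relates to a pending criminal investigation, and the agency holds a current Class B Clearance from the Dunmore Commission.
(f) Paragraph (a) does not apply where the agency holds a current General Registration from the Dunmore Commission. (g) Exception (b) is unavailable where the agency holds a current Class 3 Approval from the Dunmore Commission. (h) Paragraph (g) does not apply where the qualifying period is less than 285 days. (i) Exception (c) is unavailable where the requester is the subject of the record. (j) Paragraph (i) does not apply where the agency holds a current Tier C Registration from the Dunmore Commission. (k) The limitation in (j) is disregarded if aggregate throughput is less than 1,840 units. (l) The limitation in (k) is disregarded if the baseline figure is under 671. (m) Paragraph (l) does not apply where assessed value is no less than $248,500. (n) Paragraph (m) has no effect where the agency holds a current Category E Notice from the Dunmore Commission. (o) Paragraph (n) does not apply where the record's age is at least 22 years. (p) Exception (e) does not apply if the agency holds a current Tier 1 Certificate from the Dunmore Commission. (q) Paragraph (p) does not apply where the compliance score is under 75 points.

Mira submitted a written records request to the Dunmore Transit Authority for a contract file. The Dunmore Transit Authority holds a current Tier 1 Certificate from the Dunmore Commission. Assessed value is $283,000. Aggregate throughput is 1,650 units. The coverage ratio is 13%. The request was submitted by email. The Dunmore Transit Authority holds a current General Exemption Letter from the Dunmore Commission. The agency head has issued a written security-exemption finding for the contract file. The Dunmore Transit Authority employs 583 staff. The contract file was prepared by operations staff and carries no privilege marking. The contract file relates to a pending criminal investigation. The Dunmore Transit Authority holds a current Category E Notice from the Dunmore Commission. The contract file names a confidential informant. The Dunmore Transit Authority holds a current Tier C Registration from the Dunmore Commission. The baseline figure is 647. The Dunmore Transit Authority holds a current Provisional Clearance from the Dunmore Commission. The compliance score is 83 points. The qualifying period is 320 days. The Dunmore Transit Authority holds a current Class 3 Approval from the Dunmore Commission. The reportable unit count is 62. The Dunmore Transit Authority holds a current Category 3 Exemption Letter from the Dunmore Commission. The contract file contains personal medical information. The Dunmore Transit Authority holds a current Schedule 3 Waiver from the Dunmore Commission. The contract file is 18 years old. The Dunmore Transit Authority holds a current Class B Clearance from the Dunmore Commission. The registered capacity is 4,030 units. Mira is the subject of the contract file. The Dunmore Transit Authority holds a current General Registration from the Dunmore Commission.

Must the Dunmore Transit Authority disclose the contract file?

No — exception (c) applies; the Dunmore Transit Authority is not required to disclose the contract file.

Exception (a) is satisfied on its face — the coverage ratio is 13%, less than the 15% limit; a current Provisional Clearance is held. But: (f) operates — a current General Registration is held. So (a) is unavailable.
Exception (b) fails — the reportable unit count is 62, not below 53.
Exception (c): the contract file names a confidential informant; a current Category 3 Exemption Letter is held — every condition holds. Applying paragraphs (i)–(o): (i) applies (Mira is the subject of the contract file), but is displaced by (j): (j) operates against (i): a current Tier C Registration is held. (k) is triggered (aggregate throughput is 1,650 units, less than the 1,840 units limit), but is itself disapplied by (l): (l) applies — the baseline figure is 647, under the 671 limit. (m) would limit (l) — assessed value is $283,000, meeting the $248,500 threshold — but (n) sets (m) aside: (n) operates against (m): a current Category E Notice is held. (o), which would lift (n), is not engaged — the record's age is 18 years, short of 22 years. (c) remains available.
Exception (d) requires that the record is subject to attorney-client privilege; but the contract file carries no privilege marking, so (d) is unavailable.
Exception (e): the contract file contains personal medical information; the contract file relates to a pending investigation; a current Class B Clearance is held — every condition holds. Turning to paragraphs (p)–(q): (p) operates against (e): a current Tier 1 Certificate is held. (q) is not triggered (the compliance score is 83 points, not under 75 points), so (p) stands. Exception (e) does not apply.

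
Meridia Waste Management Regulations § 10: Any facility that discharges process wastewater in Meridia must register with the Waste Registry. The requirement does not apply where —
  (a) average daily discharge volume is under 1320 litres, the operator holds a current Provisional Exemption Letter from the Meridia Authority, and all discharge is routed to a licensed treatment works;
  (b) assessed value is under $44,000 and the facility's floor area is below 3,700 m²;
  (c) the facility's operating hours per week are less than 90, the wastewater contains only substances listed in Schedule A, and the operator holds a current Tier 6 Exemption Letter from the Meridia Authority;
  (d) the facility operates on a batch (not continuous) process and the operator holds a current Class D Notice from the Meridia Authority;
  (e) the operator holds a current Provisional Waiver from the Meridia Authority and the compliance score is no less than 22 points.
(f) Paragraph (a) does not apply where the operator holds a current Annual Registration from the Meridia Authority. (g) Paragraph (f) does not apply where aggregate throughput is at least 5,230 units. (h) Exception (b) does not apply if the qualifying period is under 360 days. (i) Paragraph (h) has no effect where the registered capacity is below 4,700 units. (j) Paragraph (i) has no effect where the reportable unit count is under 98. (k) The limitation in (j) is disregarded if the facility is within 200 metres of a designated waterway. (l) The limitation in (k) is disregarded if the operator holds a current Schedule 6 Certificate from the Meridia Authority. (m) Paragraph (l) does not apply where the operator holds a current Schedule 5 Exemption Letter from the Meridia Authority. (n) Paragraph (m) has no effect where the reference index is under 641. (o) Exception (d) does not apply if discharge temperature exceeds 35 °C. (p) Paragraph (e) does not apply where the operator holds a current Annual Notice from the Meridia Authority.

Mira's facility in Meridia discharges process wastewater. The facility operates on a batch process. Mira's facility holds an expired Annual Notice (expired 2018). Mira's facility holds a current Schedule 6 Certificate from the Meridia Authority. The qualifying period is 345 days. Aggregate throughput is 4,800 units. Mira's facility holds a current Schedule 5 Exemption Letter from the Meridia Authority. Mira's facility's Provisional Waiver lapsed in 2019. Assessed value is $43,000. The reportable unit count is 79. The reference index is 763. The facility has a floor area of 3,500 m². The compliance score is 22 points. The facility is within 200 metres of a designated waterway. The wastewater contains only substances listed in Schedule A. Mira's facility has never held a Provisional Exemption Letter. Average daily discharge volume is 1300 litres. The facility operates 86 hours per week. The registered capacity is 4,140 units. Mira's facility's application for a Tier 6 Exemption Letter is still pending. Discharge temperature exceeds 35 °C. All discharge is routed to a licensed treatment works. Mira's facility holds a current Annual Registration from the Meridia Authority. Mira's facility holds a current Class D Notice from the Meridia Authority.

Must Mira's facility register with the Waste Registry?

No — exception (b) applies; Mira's facility is not required to register with the Waste Registry.

Exception (a) requires that the operator holds a current Provisional Exemption Letter from the Meridia Authority; but no current Provisional Exemption Letter is held, so (a) is unavailable.
Exception (b)'s conditions are all satisfied: assessed value is $43,000, under the $44,000 limit; the facility's floor area is 3,500 m², below the 3,700 m² limit. Applying paragraphs (h)–(n): (h) would limit (b) — the qualifying period is 345 days, under the 360 days limit — but (i) sets (h) aside: (i) operates against (h): the registered capacity is 4,140 units, below the 4,700 units limit. (j) is engaged (the reportable unit count is 79, under the 98 limit), but is itself disapplied by (k): (k) operates against (j): the facility is within 200 m of a designated waterway. (l) operates (a current Schedule 6 Certificate is held), but is itself disapplied by (m): (m) is triggered — a current Schedule 5 Exemption Letter is held. (n) is inapplicable (the reference index is 763, not under 641), so (m) stands. Exception (b) stands.
Exception (c) does not apply: the Tier 6 Exemption Letter is not current.
All of (d)'s requirements are met (the facility operates on a batch process; a current Class D Notice is held). But applying paragraph (o): (o) is triggered — discharge temperature exceeds 35 °C. Exception (d) does not apply.
Exception (e) requires that the operator holds a current Provisional Waiver from the Meridia Authority; but there is no Provisional Waiver in force, so (e) is unavailable.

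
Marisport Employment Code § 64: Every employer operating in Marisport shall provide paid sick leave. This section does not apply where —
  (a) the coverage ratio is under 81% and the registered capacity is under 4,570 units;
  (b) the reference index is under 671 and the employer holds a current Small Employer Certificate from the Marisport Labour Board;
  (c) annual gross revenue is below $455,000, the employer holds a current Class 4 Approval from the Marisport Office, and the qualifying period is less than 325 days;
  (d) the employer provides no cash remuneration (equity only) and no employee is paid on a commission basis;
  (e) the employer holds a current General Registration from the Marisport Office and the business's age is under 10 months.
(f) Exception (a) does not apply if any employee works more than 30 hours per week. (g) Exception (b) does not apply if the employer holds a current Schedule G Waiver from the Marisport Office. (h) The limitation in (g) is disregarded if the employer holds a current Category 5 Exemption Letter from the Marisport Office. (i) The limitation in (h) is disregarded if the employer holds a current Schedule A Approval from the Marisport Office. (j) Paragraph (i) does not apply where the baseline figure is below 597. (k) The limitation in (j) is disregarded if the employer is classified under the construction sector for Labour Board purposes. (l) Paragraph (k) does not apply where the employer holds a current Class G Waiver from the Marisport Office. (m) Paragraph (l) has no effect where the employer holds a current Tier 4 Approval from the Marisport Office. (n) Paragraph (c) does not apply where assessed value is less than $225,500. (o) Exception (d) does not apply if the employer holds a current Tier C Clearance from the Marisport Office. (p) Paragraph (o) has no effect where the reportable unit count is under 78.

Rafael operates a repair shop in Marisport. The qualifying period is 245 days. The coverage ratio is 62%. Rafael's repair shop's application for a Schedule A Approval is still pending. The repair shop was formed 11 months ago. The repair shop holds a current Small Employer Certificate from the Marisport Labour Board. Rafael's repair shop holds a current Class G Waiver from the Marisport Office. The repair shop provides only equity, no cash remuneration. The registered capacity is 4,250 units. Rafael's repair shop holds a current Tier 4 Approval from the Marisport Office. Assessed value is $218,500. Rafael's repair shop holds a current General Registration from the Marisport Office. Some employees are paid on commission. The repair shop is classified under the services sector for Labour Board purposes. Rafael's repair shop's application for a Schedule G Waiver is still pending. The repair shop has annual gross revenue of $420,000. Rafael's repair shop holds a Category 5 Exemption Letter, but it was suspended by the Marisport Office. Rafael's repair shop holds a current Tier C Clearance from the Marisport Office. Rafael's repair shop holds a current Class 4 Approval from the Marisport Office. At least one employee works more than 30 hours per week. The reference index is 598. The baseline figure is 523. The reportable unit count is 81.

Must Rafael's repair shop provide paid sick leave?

No — exception (b) applies; Rafael's repair shop is not required to provide paid sick leave.

All of (a)'s requirements are met (the coverage ratio is 62%, under the 81% limit; the registered capacity is 4,250 units, under the 4,570 units limit). But applying paragraph (f): (f) operates — at least one employee exceeds 30 hours/week. Exception (a) does not apply.
Exception (b)'s conditions are all satisfied: the reference index is 598, under the 671 limit; a current Small Employer Certificate is held. Applying paragraphs (g)–(m): (g), which would limit (b), does not operate here: there is no Schedule G Waiver in force. Exception (b) stands.
Exception (c): annual gross revenue is $420,000, below the $455,000 limit; a current Class 4 Approval is held; the qualifying period is 245 days, less than the 325 days limit — every condition holds. Turning to paragraph (n): (n) operates against (c): assessed value is $218,500, less than the $225,500 limit. (c) is therefore removed.
Exception (d) fails — some employees are paid on commission.
Exception (e) requires that the business's age is under 10 months; but the business's age is 11 months, not under 10 months, so (e) is unavailable.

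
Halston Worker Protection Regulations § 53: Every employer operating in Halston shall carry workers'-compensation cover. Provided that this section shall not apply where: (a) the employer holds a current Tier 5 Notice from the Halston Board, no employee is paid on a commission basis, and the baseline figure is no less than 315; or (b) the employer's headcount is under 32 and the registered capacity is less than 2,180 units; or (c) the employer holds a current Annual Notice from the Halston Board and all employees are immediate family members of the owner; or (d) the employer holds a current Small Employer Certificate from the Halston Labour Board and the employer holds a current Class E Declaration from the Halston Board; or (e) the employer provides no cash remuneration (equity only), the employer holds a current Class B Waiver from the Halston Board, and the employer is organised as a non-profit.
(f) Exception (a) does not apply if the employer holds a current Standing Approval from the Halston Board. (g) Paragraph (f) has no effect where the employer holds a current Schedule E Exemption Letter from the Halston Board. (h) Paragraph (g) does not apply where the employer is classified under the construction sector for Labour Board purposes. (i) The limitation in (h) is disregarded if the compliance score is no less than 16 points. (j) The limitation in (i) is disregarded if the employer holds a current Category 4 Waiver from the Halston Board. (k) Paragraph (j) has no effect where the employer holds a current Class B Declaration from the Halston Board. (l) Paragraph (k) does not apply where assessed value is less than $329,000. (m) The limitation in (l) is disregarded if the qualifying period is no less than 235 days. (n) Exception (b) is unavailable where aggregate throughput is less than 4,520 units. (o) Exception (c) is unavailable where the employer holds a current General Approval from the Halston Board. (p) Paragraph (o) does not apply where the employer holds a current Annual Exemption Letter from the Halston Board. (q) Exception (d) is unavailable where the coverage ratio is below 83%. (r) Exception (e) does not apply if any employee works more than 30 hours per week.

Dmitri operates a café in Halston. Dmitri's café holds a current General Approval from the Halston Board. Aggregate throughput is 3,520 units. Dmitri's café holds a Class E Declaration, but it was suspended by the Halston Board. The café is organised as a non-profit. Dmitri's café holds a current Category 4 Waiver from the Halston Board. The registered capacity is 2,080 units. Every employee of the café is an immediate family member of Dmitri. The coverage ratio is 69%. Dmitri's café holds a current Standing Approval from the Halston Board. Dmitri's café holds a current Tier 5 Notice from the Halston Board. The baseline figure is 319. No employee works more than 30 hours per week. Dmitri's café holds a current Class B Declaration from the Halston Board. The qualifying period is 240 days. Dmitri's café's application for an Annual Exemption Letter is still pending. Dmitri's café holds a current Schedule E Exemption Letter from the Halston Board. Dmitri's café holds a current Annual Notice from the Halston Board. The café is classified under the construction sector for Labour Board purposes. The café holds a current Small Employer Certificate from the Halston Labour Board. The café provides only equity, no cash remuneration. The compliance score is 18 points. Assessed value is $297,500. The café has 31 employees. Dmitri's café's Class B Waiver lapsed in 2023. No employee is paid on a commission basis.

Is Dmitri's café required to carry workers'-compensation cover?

Exception (a): a current Tier 5 Notice is held; no employee is paid on commission; the baseline figure is 319, meeting the 315 threshold — every condition holds. Considering the limiting provisions: (f) operates (a current Standing Approval is held), but is set aside by (g): (g) operates against (f): a current Schedule E Exemption Letter is held. (h) applies (the café is classified under the construction sector), but is set aside by (i): (i) operates against (h): the compliance score is 18 points, meeting the 16 points threshold. (j) is triggered (a current Category 4 Waiver is held), but yields to (k): (k) operates — a current Class B Declaration is held. (l) would limit (k) — assessed value is $297,500, less than the $329,000 limit — but (m) sets (l) aside: (m) operates — the qualifying period is 240 days, meeting the 235 days threshold. (a) remains available.
Exception (b): the employer's headcount is 31, under the 32 limit; the registered capacity is 2,080 units, less than the 2,180 units limit — every condition holds. However, paragraph (n) must be considered: (n) operates against (b): aggregate throughput is 3,520 units, less than the 4,520 units limit. So (b) is unavailable.
Exception (c) is satisfied on its face — a current Annual Notice is held; every employee is an immediate family member. Turning to paragraphs (o)–(p): (o) is triggered — a current General Approval is held. (p) is not engaged (there is no Annual Exemption Letter in force), so (o) stands. So (c) is unavailable.
Exception (d) fails — no current Class E Declaration is held.
Exception (e) requires that the employer holds a current Class B Waiver from the Halston Board; but no current Class B Waiver is held, so (e) is unavailable.

No — exception (a) applies; Dmitri's café is not required to carry workers'-compensation cover.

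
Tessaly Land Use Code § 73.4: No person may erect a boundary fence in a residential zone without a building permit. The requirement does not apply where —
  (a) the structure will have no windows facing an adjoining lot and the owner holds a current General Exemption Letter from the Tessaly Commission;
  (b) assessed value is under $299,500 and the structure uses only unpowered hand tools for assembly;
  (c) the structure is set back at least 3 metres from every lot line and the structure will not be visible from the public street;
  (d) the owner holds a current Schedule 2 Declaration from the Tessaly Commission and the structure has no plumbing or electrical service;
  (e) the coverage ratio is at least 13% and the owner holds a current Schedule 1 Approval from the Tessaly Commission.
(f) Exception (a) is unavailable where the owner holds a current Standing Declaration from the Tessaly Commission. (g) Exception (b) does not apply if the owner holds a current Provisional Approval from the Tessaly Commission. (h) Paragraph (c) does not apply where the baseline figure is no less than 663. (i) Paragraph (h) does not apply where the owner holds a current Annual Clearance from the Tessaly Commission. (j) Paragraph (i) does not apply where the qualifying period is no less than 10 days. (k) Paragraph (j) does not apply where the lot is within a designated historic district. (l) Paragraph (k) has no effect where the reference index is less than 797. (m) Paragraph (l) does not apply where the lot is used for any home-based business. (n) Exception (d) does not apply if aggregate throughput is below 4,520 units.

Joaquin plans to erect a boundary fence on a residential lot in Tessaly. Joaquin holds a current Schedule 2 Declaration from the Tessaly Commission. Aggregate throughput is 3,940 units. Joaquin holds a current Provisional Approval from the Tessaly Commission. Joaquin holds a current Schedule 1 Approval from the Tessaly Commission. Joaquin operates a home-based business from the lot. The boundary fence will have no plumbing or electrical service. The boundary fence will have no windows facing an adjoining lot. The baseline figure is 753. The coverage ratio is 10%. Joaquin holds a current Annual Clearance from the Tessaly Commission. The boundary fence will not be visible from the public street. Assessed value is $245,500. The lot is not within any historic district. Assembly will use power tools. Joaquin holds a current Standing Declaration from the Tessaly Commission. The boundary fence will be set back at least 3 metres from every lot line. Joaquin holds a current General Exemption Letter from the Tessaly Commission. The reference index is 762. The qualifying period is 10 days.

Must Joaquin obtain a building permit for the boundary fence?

Yes — Joaquin must obtain a building permit.

All of (a)'s requirements are met (no windows face an adjoining lot; a current General Exemption Letter is held). But: (f) operates against (a): a current Standing Declaration is held. Exception (a) does not apply.
Exception (b) does not apply: assembly uses power tools.
Exception (c): the setback is at least 3 m on every side; the structure will not be visible from the street — every condition holds. However, paragraphs (h)–(m) must be considered: (h) operates against (c): the baseline figure is 753, meeting the 663 threshold. (i) would limit (h) — a current Annual Clearance is held — but (j) sets (i) aside: (j) applies — the qualifying period is 10 days, meeting the 10 days threshold. (k), which would lift (j), is inapplicable — the lot is not in a historic district. (c) is therefore removed.
All of (d)'s requirements are met (a current Schedule 2 Declaration is held; there is no plumbing or electrical service). However, paragraph (n) must be considered: (n) applies — aggregate throughput is 3,940 units, below the 4,520 units limit. So (d) is unavailable.
Exception (e) fails — the coverage ratio is 10%, short of 13%.
No exception is made out. Joaquin falls within the general rule.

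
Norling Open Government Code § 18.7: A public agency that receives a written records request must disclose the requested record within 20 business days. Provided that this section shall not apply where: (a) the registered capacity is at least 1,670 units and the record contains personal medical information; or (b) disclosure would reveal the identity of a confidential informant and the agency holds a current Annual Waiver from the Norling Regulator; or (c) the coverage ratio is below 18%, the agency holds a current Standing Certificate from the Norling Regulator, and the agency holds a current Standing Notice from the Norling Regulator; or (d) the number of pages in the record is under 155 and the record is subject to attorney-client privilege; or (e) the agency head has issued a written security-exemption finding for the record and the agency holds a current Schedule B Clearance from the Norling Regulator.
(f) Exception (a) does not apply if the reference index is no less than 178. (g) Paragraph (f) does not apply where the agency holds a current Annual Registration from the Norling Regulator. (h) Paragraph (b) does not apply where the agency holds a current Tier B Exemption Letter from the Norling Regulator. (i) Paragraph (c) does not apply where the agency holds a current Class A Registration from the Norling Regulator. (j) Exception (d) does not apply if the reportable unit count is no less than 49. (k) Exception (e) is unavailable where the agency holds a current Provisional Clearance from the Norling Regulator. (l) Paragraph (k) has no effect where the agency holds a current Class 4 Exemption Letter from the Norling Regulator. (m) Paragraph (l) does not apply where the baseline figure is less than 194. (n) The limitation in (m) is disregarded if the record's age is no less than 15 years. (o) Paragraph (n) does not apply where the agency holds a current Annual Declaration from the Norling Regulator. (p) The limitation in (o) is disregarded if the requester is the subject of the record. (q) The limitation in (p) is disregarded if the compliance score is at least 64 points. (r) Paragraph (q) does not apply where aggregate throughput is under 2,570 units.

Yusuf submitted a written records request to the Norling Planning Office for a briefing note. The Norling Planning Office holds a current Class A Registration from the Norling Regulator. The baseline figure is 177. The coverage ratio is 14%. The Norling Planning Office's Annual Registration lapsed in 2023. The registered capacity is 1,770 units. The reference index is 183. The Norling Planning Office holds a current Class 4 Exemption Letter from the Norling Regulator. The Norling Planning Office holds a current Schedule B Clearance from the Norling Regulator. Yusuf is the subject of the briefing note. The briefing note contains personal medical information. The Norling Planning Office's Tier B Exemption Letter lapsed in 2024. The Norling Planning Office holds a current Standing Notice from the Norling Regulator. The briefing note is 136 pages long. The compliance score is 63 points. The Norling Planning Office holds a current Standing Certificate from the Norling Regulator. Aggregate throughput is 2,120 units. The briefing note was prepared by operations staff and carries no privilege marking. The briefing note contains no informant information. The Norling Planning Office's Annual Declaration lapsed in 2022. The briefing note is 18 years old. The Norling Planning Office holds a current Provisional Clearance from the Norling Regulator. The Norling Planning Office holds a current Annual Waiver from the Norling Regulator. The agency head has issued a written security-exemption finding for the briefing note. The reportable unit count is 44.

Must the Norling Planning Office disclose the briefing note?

Exception (a)'s conditions are all satisfied: the registered capacity is 1,770 units, meeting the 1,670 units threshold; the briefing note contains personal medical information. Turning to paragraphs (f)–(g): (f) is triggered — the reference index is 183, meeting the 178 threshold. (g), which would lift (f), does not operate here — the Annual Registration is not current. (a) is therefore removed.
Exception (b) fails — the briefing note contains no informant information.
Exception (c) is satisfied on its face — the coverage ratio is 14%, below the 18% limit; a current Standing Certificate is held; a current Standing Notice is held. However, paragraph (i) must be considered: (i) operates against (c): a current Class A Registration is held. Exception (c) does not apply.
Exception (d) does not apply: the briefing note carries no privilege marking.
Exception (e) is satisfied on its face — a written security-exemption finding has been issued; a current Schedule B Clearance is held. Under paragraphs (k)–(r): (k) is triggered (a current Provisional Clearance is held), but is itself disapplied by (l): (l) operates against (k): a current Class 4 Exemption Letter is held. (m) would limit (l) — the baseline figure is 177, less than the 194 limit — but (n) sets (m) aside: (n) applies — the record's age is 18 years, meeting the 15 years threshold. (o), which would lift (n), is inapplicable — the Annual Declaration is not current. So (e) applies.

No — exception (e) applies; the Norling Planning Office is not required to disclose the briefing note.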